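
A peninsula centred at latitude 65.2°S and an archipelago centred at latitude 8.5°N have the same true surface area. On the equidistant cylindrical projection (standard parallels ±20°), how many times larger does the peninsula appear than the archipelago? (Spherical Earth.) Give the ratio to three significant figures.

With standard parallel φ₀ = 20°, the equirectangular projection gives x = Rλ cos φ₀, y = Rφ, so h = 1 and k = cos 20° / cos φ.
Areal scale at 65.2°: h·k = 1.000 × 2.240 = 2.240.
Areal scale at 8.5°: h·k = 1.000 × 0.9501 = 0.9501.
Ratio = 2.240/0.9501 ≈ 2.36.

2.36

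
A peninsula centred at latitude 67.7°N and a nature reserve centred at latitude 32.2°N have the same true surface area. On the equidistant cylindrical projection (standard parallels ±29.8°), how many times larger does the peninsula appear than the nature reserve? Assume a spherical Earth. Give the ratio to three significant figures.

In the equirectangular projection with standard parallel φ₀ = 29.8° (x = Rλ cos φ₀, y = Rφ), meridians are true-scale (h = 1) and the parallel scale is k = cos φ₀ / cos φ.
Areal scale at 67.7°: h·k = 1.000 × 2.287 = 2.287.
Areal scale at 32.2°: h·k = 1.000 × 1.025 = 1.025.
Ratio = 2.287/1.025 ≈ 2.23.

2.23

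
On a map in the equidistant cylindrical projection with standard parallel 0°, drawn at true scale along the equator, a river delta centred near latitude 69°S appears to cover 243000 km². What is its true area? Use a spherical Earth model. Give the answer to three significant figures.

87100 km²

In the plate carrée (x = Rλ, y = Rφ), meridians are true-scale (h = 1) and parallels are stretched by k = sec φ.
Areal scale = h·k = 1 × sec φ; at 69°, h = 1.000, k = 2.790, so h·k = 2.790.
True area = apparent / (areal scale) = 243000 / 2.790 ≈ 87100 km².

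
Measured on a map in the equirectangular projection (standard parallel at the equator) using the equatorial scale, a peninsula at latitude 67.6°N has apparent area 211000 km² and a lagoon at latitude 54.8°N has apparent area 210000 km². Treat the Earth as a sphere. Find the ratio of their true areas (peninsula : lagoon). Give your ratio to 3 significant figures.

0.664

On the plate carrée, areal scale = h·k = 1 × sec φ, so true area = apparent × cos φ.
True area of peninsula: 211000 × cos(67.6°) = 211000 × 0.3811 = 80410 km².
True area of lagoon: 210000 × cos(54.8°) = 210000 × 0.5764 = 121100 km².
Ratio = 80410 / 121100 ≈ 0.664.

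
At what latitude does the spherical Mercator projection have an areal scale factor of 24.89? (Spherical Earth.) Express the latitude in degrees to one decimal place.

78.4°

Mercator areal scale is sec²φ.
sec²φ = 24.89  ⇒  cos²φ = 0.04018  ⇒  cos φ = 0.2004.
φ = arccos(0.2004) ≈ 78.4°.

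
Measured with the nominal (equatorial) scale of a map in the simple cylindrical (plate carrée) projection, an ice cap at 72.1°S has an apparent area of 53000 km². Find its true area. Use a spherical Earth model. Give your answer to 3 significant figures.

16300 km²

For the equirectangular projection with φ₀ = 0 (plate carrée), h = 1 along meridians and k = sec φ along parallels.
Areal scale = h·k = 1 × sec φ; at 72.1°, h = 1.000, k = 3.254, so h·k = 3.254.
True area = apparent / (areal scale) = 53000 / 3.254 ≈ 16300 km².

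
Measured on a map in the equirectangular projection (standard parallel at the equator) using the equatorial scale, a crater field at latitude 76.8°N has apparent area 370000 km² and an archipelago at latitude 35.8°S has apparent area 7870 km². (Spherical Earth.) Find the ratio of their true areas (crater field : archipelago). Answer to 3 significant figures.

13.2

On the plate carrée, areal scale = h·k = 1 × sec φ, so true area = apparent × cos φ.
True area of crater field: 370000 × cos(76.8°) = 370000 × 0.2284 = 84490 km².
True area of archipelago: 7870 × cos(35.8°) = 7870 × 0.8111 = 6383 km².
Ratio = 84490 / 6383 ≈ 13.2.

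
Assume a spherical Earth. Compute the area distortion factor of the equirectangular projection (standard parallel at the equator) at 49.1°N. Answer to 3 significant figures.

In the plate carrée (x = Rλ, y = Rφ), meridians are true-scale (h = 1) and parallels are stretched by k = sec φ.
Areal scale = h·k = 1 × sec φ; at 49.1°, h = 1.000, k = 1.527, so h·k = 1.527.

1.53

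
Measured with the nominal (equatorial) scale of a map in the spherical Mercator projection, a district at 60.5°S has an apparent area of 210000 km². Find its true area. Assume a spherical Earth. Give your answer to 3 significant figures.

For Mercator, h = k = sec φ (a conformal cylindrical projection has a single point scale, 1/cos φ).
Areal scale = k² = sec²φ = 1/cos²(60.5°) = 1/0.4924² = 4.124.
True area = apparent / (areal scale) = 210000 / 4.124 ≈ 50900 km².

50900 km²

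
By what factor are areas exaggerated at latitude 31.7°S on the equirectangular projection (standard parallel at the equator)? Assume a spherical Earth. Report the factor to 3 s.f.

1.18

In the plate carrée (x = Rλ, y = Rφ), meridians are true-scale (h = 1) and parallels are stretched by k = sec φ.
Areal scale = h·k = 1 × sec φ; at 31.7°, h = 1.000, k = 1.175, so h·k = 1.175.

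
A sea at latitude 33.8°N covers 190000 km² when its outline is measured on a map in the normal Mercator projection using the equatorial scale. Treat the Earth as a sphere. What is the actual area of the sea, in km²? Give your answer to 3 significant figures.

Mercator is conformal, so the point scale is isotropic: h = k = sec φ = 1/cos φ.
Areal scale = k² = sec²φ = 1/cos²(33.8°) = 1/0.8310² = 1.448.
True area = apparent / (areal scale) = 190000 / 1.448 ≈ 131000 km².

131000 km²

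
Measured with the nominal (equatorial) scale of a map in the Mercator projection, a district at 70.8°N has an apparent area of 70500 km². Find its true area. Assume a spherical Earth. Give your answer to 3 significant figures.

7620 km²

Mercator is conformal, so the point scale is isotropic: h = k = sec φ = 1/cos φ.
Areal scale = k² = sec²φ = 1/cos²(70.8°) = 1/0.3289² = 9.246.
True area = apparent / (areal scale) = 70500 / 9.246 ≈ 7620 km².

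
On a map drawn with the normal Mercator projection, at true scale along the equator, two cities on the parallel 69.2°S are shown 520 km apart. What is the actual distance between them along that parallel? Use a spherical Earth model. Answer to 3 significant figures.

Mercator is conformal, so the point scale is isotropic: h = k = sec φ = 1/cos φ.
Along the parallel at 69.2°, map distances are exaggerated by k = sec 69.2° = 2.816.
True distance = 520 / 2.816 = 520 × cos 69.2° ≈ 185 km.

185 km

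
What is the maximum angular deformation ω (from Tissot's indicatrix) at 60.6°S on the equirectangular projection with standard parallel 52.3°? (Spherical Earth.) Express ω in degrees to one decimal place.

With standard parallel φ₀ = 52.3°, the equirectangular projection gives x = Rλ cos φ₀, y = Rφ, so h = 1 and k = cos 52.3° / cos φ.
At 60.6°: h = 1.000, k = 1.246; principal scales a = 1.246, b = 1.000.
sin(ω/2) = (a − b)/(a + b) = 0.2457/2.246 = 0.1094, so ω = 2 arcsin(0.1094) ≈ 12.6°.

12.6°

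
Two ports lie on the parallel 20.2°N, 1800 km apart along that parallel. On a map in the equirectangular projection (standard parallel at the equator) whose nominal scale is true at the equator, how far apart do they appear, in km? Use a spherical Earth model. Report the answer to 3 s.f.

1920 km

For the equirectangular projection with φ₀ = 0 (plate carrée), h = 1 along meridians and k = sec φ along parallels.
Along the parallel, k = sec 20.2° = 1/0.9385 = 1.066.
Map distance = 1800 × 1.066 ≈ 1920 km.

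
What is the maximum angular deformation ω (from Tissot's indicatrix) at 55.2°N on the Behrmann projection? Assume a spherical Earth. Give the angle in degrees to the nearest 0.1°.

The Behrmann projection is cylindrical equal-area with φ₀ = 30°. Cylindrical equal-area (φ₀ = 30°): h = cos φ / cos 30° along meridians, k = cos 30° / cos φ along parallels; h·k = 1.
At 55.2°: h = 0.6590, k = 1.517; principal scales a = 1.517, b = 0.6590.
sin(ω/2) = (a − b)/(a + b) = 0.8584/2.176 = 0.3944, so ω = 2 arcsin(0.3944) ≈ 46.5°.

46.5°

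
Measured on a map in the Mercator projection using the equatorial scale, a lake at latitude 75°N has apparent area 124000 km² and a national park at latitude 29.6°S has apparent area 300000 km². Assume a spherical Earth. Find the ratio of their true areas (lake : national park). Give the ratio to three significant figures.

Mercator's areal exaggeration is sec²φ; hence true area = (apparent area) · cos²φ.
True area of lake: 124000 × cos²(75°) = 124000 × 0.06699 = 8306 km².
True area of national park: 300000 × cos²(29.6°) = 300000 × 0.7560 = 226800 km².
Ratio = 8306 / 226800 ≈ 0.0366.

0.0366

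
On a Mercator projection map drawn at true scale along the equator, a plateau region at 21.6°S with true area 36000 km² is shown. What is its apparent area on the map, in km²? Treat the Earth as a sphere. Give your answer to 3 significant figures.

For Mercator, h = k = sec φ (a conformal cylindrical projection has a single point scale, 1/cos φ).
Areal scale = k² = sec²φ = 1/cos²(21.6°) = 1/0.9298² = 1.157.
Apparent area = 36000 × 1.157 ≈ 41600 km².

41600 km²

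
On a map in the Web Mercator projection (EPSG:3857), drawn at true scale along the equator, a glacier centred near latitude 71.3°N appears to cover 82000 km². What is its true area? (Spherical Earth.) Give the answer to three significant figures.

8430 km²

Mercator is conformal, so the point scale is isotropic: h = k = sec φ = 1/cos φ.
Areal scale = k² = sec²φ = 1/cos²(71.3°) = 1/0.3206² = 9.728.
True area = apparent / (areal scale) = 82000 / 9.728 ≈ 8430 km².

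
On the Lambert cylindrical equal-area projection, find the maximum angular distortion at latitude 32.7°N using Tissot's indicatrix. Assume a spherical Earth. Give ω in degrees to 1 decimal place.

The Lambert cylindrical equal-area projection is the cylindrical equal-area projection with its standard parallel at the equator (φ₀ = 0). Cylindrical equal-area (φ₀ = 0°): h = cos φ / cos 0° along meridians, k = cos 0° / cos φ along parallels; h·k = 1.
At 32.7°: h = 0.8415, k = 1.188; principal scales a = 1.188, b = 0.8415.
sin(ω/2) = (a − b)/(a + b) = 0.3468/2.030 = 0.1709, so ω = 2 arcsin(0.1709) ≈ 19.7°.

19.7°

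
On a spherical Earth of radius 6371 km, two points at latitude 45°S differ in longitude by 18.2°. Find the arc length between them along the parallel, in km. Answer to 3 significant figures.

1430 km

Arc length along a parallel = R cos φ · Δλ (with Δλ in radians).
= 6371 × cos 45° × (18.2° × π/180) = 6371 × 0.7071 × 0.3176 ≈ 1430 km.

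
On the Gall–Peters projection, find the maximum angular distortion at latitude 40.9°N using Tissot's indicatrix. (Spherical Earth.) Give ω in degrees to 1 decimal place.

7.6°

The Gall–Peters projection is cylindrical equal-area with φ₀ = 45°. For cylindrical equal-area with standard parallel φ₀, h = cos φ / cos φ₀ and k = cos φ₀ / cos φ, so h·k = 1.
At 40.9°: h = 1.069, k = 0.9355; principal scales a = 1.069, b = 0.9355.
sin(ω/2) = (a − b)/(a + b) = 0.1334/2.004 = 0.06657, so ω = 2 arcsin(0.06657) ≈ 7.6°.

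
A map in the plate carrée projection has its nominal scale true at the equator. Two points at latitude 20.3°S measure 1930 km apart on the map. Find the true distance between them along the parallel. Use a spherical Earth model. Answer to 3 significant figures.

1810 km

For the equirectangular projection with φ₀ = 0 (plate carrée), h = 1 along meridians and k = sec φ along parallels.
Along the parallel at 20.3°, map distances are exaggerated by k = sec 20.3° = 1.066.
True distance = 1930 / 1.066 = 1930 × cos 20.3° ≈ 1810 km.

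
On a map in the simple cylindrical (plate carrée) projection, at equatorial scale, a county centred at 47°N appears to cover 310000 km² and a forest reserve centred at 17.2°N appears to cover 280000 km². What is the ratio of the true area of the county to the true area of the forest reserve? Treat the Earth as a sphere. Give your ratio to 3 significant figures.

On the plate carrée, areal scale = h·k = 1 × sec φ, so true area = apparent × cos φ.
True area of county: 310000 × cos(47°) = 310000 × 0.6820 = 211400 km².
True area of forest reserve: 280000 × cos(17.2°) = 280000 × 0.9553 = 267500 km².
Ratio = 211400 / 267500 ≈ 0.790.

0.790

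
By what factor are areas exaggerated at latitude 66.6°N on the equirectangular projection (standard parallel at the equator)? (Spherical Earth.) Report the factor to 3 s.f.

2.52

In the plate carrée (x = Rλ, y = Rφ), meridians are true-scale (h = 1) and parallels are stretched by k = sec φ.
Areal scale = h·k = 1 × sec φ; at 66.6°, h = 1.000, k = 2.518, so h·k = 2.518.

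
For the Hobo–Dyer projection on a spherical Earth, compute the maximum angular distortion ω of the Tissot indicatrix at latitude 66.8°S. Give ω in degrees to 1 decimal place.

Hobo–Dyer is a cylindrical equal-area projection with standard parallels at ±37.5°. Cylindrical equal-area (φ₀ = 37.5°): h = cos φ / cos 37.5° along meridians, k = cos 37.5° / cos φ along parallels; h·k = 1.
At 66.8°: h = 0.4966, k = 2.014; principal scales a = 2.014, b = 0.4966.
sin(ω/2) = (a − b)/(a + b) = 1.517/2.510 = 0.6044, so ω = 2 arcsin(0.6044) ≈ 74.4°.

74.4°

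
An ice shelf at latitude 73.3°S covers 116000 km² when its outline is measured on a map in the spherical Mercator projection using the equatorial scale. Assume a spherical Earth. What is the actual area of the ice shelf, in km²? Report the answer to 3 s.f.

9580 km²

The Mercator projection is conformal; its linear scale factor is the same in every direction and equals sec φ = 1/cos φ.
Areal scale = k² = sec²φ = 1/cos²(73.3°) = 1/0.2874² = 12.11.
True area = apparent / (areal scale) = 116000 / 12.11 ≈ 9580 km².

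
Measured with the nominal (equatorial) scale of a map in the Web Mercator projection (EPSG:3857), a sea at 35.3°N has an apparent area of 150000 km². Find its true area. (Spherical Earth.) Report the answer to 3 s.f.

99900 km²

Mercator is conformal, so the point scale is isotropic: h = k = sec φ = 1/cos φ.
Areal scale = k² = sec²φ = 1/cos²(35.3°) = 1/0.8161² = 1.501.
True area = apparent / (areal scale) = 150000 / 1.501 ≈ 99900 km².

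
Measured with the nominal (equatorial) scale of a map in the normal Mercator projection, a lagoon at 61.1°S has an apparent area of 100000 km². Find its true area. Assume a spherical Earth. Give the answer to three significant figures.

23400 km²

For Mercator, h = k = sec φ (a conformal cylindrical projection has a single point scale, 1/cos φ).
Areal scale = k² = sec²φ = 1/cos²(61.1°) = 1/0.4833² = 4.282.
True area = apparent / (areal scale) = 100000 / 4.282 ≈ 23400 km².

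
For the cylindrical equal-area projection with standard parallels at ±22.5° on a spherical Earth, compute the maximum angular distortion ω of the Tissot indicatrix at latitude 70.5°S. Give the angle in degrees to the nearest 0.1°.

100.5°

A cylindrical equal-area projection with standard parallel φ₀ has meridian scale h = cos φ / cos φ₀ and parallel scale k = cos φ₀ / cos φ (so areas are preserved, h·k = 1).
At 70.5°: h = 0.3613, k = 2.768; principal scales a = 2.768, b = 0.3613.
sin(ω/2) = (a − b)/(a + b) = 2.406/3.129 = 0.7691, so ω = 2 arcsin(0.7691) ≈ 100.5°.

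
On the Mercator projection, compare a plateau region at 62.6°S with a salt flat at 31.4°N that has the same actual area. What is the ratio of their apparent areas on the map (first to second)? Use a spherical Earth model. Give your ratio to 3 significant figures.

3.44

Mercator areal scale is sec²φ.
At 62.6°: sec²(62.6°) = 1/0.4602² = 4.722.
At 31.4°: sec²(31.4°) = 1/0.8536² = 1.373.
Ratio = 4.722/1.373 = cos²(31.4°)/cos²(62.6°) ≈ 3.44.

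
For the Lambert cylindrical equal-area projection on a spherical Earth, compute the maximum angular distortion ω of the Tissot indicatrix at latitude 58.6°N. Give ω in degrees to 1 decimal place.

The Lambert cylindrical equal-area projection is the cylindrical equal-area projection with its standard parallel at the equator (φ₀ = 0). For cylindrical equal-area with standard parallel φ₀, h = cos φ / cos φ₀ and k = cos φ₀ / cos φ, so h·k = 1.
At 58.6°: h = 0.5210, k = 1.919; principal scales a = 1.919, b = 0.5210.
sin(ω/2) = (a − b)/(a + b) = 1.398/2.440 = 0.5730, so ω = 2 arcsin(0.5730) ≈ 69.9°.

69.9°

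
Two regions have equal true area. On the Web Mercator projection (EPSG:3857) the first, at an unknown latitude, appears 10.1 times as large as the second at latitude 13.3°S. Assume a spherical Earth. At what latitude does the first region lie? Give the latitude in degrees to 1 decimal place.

For equal true areas on Mercator, apparent areas scale as sec²φ, so the ratio is cos²φ₂ / cos²φ₁.
cos²φ₂ / cos²φ₁ = 10.1  ⇒  cos φ₁ = cos 13.3° / √10.1 = 0.9732/3.178 = 0.3062.
φ₁ = arccos(0.3062) ≈ 72.2°.

72.2°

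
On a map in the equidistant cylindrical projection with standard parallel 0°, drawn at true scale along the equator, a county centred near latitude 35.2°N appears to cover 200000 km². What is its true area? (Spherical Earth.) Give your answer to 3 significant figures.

163000 km²

In the plate carrée (x = Rλ, y = Rφ), meridians are true-scale (h = 1) and parallels are stretched by k = sec φ.
Areal scale = h·k = 1 × sec φ; at 35.2°, h = 1.000, k = 1.224, so h·k = 1.224.
True area = apparent / (areal scale) = 200000 / 1.224 ≈ 163000 km².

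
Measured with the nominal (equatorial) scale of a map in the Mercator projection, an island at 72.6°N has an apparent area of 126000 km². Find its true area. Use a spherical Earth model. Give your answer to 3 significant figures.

11300 km²

For Mercator, h = k = sec φ (a conformal cylindrical projection has a single point scale, 1/cos φ).
Areal scale = k² = sec²φ = 1/cos²(72.6°) = 1/0.2990² = 11.18.
True area = apparent / (areal scale) = 126000 / 11.18 ≈ 11300 km².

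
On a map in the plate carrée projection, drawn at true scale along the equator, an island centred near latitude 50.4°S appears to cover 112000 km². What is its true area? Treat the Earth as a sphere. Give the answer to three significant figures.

Plate carrée maps x = Rλ, y = Rφ. The meridian scale is h = 1 and the parallel scale is k = 1/cos φ = sec φ.
Areal scale = h·k = 1 × sec φ; at 50.4°, h = 1.000, k = 1.569, so h·k = 1.569.
True area = apparent / (areal scale) = 112000 / 1.569 ≈ 71400 km².

71400 km²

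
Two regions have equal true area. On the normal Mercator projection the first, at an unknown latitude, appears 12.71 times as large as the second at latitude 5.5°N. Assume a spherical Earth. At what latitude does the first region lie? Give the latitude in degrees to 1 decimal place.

On Mercator, (apparent₁)/(apparent₂) = sec²φ₁ / sec²φ₂ when true areas are equal.
cos²φ₂ / cos²φ₁ = 12.71  ⇒  cos φ₁ = cos 5.5° / √12.71 = 0.9954/3.565 = 0.2792.
φ₁ = arccos(0.2792) ≈ 73.8°.

73.8°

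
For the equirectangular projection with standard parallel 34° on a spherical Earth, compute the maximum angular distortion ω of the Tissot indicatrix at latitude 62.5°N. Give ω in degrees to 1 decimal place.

33.1°

The equidistant cylindrical projection with φ₀ = 34° has h = 1 (meridians true) and k = cos φ₀ / cos φ along parallels.
At 62.5°: h = 1.000, k = 1.795; principal scales a = 1.795, b = 1.000.
sin(ω/2) = (a − b)/(a + b) = 0.7954/2.795 = 0.2845, so ω = 2 arcsin(0.2845) ≈ 33.1°.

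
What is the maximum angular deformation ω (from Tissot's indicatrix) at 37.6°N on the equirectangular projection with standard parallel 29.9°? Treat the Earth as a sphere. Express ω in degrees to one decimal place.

5.2°

In the equirectangular projection with standard parallel φ₀ = 29.9° (x = Rλ cos φ₀, y = Rφ), meridians are true-scale (h = 1) and the parallel scale is k = cos φ₀ / cos φ.
At 37.6°: h = 1.000, k = 1.094; principal scales a = 1.094, b = 1.000.
sin(ω/2) = (a − b)/(a + b) = 0.09417/2.094 = 0.04497, so ω = 2 arcsin(0.04497) ≈ 5.2°.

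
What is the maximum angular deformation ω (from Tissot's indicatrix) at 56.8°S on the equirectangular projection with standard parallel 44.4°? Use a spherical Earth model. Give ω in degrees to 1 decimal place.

With standard parallel φ₀ = 44.4°, the equirectangular projection gives x = Rλ cos φ₀, y = Rφ, so h = 1 and k = cos 44.4° / cos φ.
At 56.8°: h = 1.000, k = 1.305; principal scales a = 1.305, b = 1.000.
sin(ω/2) = (a − b)/(a + b) = 0.3048/2.305 = 0.1323, so ω = 2 arcsin(0.1323) ≈ 15.2°.

15.2°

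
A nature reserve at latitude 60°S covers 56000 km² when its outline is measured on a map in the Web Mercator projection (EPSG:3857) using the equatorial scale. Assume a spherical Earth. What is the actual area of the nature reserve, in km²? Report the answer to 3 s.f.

For Mercator, h = k = sec φ (a conformal cylindrical projection has a single point scale, 1/cos φ).
Areal scale = k² = sec²φ = 1/cos²(60°) = 1/0.5000² = 4.000.
True area = apparent / (areal scale) = 56000 / 4.000 ≈ 14000 km².

14000 km²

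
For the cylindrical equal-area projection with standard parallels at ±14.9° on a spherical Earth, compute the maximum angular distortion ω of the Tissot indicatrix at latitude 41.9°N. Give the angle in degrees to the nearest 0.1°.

For cylindrical equal-area with standard parallel φ₀, h = cos φ / cos φ₀ and k = cos φ₀ / cos φ, so h·k = 1.
At 41.9°: h = 0.7702, k = 1.298; principal scales a = 1.298, b = 0.7702.
sin(ω/2) = (a − b)/(a + b) = 0.5281/2.069 = 0.2553, so ω = 2 arcsin(0.2553) ≈ 29.6°.

29.6°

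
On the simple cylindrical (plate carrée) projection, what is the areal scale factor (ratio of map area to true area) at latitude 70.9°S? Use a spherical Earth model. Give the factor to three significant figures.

Plate carrée maps x = Rλ, y = Rφ. The meridian scale is h = 1 and the parallel scale is k = 1/cos φ = sec φ.
Areal scale = h·k = 1 × sec φ; at 70.9°, h = 1.000, k = 3.056, so h·k = 3.056.

3.06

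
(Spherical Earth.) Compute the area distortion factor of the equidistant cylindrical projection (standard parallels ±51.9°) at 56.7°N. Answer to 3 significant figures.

1.12

With standard parallel φ₀ = 51.9°, the equirectangular projection gives x = Rλ cos φ₀, y = Rφ, so h = 1 and k = cos 51.9° / cos φ.
Areal scale = h·k = 1 × cos φ₀ / cos φ; at 56.7°, h = 1.000, k = 1.124, so h·k = 1.124.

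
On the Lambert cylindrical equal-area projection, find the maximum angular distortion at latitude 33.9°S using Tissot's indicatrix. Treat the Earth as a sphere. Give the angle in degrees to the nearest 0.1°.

21.2°

The Lambert cylindrical equal-area projection is the cylindrical equal-area projection with its standard parallel at the equator (φ₀ = 0). A cylindrical equal-area projection with standard parallel φ₀ has meridian scale h = cos φ / cos φ₀ and parallel scale k = cos φ₀ / cos φ (so areas are preserved, h·k = 1).
At 33.9°: h = 0.8300, k = 1.205; principal scales a = 1.205, b = 0.8300.
sin(ω/2) = (a − b)/(a + b) = 0.3748/2.035 = 0.1842, so ω = 2 arcsin(0.1842) ≈ 21.2°.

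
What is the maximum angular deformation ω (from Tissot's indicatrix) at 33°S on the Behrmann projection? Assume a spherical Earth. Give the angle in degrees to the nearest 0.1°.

3.7°

The Behrmann projection is cylindrical equal-area with φ₀ = 30°. Cylindrical equal-area (φ₀ = 30°): h = cos φ / cos 30° along meridians, k = cos 30° / cos φ along parallels; h·k = 1.
At 33°: h = 0.9684, k = 1.033; principal scales a = 1.033, b = 0.9684.
sin(ω/2) = (a − b)/(a + b) = 0.06420/2.001 = 0.03209, so ω = 2 arcsin(0.03209) ≈ 3.7°.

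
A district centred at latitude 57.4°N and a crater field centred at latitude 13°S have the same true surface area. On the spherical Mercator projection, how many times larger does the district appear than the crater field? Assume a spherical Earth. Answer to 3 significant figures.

3.27

On Mercator, area is exaggerated by sec²φ = 1/cos²φ.
At 57.4°: sec²(57.4°) = 1/0.5388² = 3.445.
At 13°: sec²(13°) = 1/0.9744² = 1.053.
Ratio = 3.445/1.053 = cos²(13°)/cos²(57.4°) ≈ 3.27.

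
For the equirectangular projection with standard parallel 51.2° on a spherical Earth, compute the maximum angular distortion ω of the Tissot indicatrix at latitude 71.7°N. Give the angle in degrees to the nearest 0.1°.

The equidistant cylindrical projection with φ₀ = 51.2° has h = 1 (meridians true) and k = cos φ₀ / cos φ along parallels.
At 71.7°: h = 1.000, k = 1.996; principal scales a = 1.996, b = 1.000.
sin(ω/2) = (a − b)/(a + b) = 0.9956/2.996 = 0.3324, so ω = 2 arcsin(0.3324) ≈ 38.8°.

38.8°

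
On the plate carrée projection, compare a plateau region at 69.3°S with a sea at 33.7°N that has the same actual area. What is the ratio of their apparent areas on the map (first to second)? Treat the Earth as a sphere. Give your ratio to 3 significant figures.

For the equirectangular projection with φ₀ = 0 (plate carrée), h = 1 along meridians and k = sec φ along parallels.
Areal scale at 69.3°: h·k = 1.000 × 2.829 = 2.829.
Areal scale at 33.7°: h·k = 1.000 × 1.202 = 1.202.
Ratio = 2.829/1.202 ≈ 2.35.

2.35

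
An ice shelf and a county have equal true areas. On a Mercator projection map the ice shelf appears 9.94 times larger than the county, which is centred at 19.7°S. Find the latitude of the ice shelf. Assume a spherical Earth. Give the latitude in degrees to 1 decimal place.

Mercator areal scale is sec²φ, so apparent-area ratio = sec²φ₁ / sec²φ₂ = cos²φ₂ / cos²φ₁.
cos²φ₂ / cos²φ₁ = 9.94  ⇒  cos φ₁ = cos 19.7° / √9.94 = 0.9415/3.153 = 0.2986.
φ₁ = arccos(0.2986) ≈ 72.6°.

72.6°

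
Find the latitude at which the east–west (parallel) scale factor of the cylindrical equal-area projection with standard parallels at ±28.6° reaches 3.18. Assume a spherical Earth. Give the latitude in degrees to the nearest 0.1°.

Cylindrical equal-area (φ₀ = 28.6°): h = cos φ / cos 28.6° along meridians, k = cos 28.6° / cos φ along parallels; h·k = 1.
k = cos φ₀ / cos φ = 3.18  ⇒  cos φ = cos 28.6° / 3.18 = 0.2761.
φ = arccos(0.2761) ≈ 74.0°.

74.0°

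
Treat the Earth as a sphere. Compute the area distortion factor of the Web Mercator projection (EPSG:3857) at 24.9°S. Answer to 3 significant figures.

1.22

The Mercator projection is conformal; its linear scale factor is the same in every direction and equals sec φ = 1/cos φ.
Areal scale = k² = sec²φ = 1/cos²(24.9°) = 1/0.9070² = 1.215.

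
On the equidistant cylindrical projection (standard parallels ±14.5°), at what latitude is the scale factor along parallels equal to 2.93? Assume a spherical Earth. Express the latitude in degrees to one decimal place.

70.7°

With standard parallel φ₀ = 14.5°, the equirectangular projection gives x = Rλ cos φ₀, y = Rφ, so h = 1 and k = cos 14.5° / cos φ.
k = cos φ₀ / cos φ = 2.93  ⇒  cos φ = cos 14.5° / 2.93 = 0.3304.
φ = arccos(0.3304) ≈ 70.7°.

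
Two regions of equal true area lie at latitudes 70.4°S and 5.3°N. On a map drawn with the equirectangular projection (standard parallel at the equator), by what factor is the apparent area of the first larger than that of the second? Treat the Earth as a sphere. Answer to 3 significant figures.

2.97

For the equirectangular projection with φ₀ = 0 (plate carrée), h = 1 along meridians and k = sec φ along parallels.
Areal scale at 70.4°: h·k = 1.000 × 2.981 = 2.981.
Areal scale at 5.3°: h·k = 1.000 × 1.004 = 1.004.
Ratio = 2.981/1.004 ≈ 2.97.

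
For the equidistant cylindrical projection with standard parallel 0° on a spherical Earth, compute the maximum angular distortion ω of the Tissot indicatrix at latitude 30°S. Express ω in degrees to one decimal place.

8.2°

In the plate carrée (x = Rλ, y = Rφ), meridians are true-scale (h = 1) and parallels are stretched by k = sec φ.
At 30°: h = 1.000, k = 1.155; principal scales a = 1.155, b = 1.000.
sin(ω/2) = (a − b)/(a + b) = 0.1547/2.155 = 0.07180, so ω = 2 arcsin(0.07180) ≈ 8.2°.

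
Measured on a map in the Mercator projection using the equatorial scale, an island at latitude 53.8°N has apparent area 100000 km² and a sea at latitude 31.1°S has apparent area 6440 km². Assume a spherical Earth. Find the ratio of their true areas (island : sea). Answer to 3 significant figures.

On Mercator the areal scale is sec²φ, so true area = apparent × cos²φ.
True area of island: 100000 × cos²(53.8°) = 100000 × 0.3488 = 34880 km².
True area of sea: 6440 × cos²(31.1°) = 6440 × 0.7332 = 4722 km².
Ratio = 34880 / 4722 ≈ 7.39.

7.39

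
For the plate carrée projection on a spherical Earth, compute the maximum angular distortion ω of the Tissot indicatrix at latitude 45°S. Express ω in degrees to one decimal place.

Plate carrée maps x = Rλ, y = Rφ. The meridian scale is h = 1 and the parallel scale is k = 1/cos φ = sec φ.
At 45°: h = 1.000, k = 1.414; principal scales a = 1.414, b = 1.000.
sin(ω/2) = (a − b)/(a + b) = 0.4142/2.414 = 0.1716, so ω = 2 arcsin(0.1716) ≈ 19.8°.

19.8°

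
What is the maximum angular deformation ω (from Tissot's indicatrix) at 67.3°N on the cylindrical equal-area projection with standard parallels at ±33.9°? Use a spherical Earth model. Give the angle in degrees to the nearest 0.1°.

For cylindrical equal-area with standard parallel φ₀, h = cos φ / cos φ₀ and k = cos φ₀ / cos φ, so h·k = 1.
At 67.3°: h = 0.4649, k = 2.151; principal scales a = 2.151, b = 0.4649.
sin(ω/2) = (a − b)/(a + b) = 1.686/2.616 = 0.6445, so ω = 2 arcsin(0.6445) ≈ 80.3°.

80.3°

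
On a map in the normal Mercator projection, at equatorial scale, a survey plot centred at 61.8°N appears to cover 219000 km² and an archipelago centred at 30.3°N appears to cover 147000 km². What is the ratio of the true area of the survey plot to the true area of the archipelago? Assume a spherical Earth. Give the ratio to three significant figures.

Since Mercator area scale is 1/cos²φ, the true area equals the apparent area multiplied by cos²φ.
True area of survey plot: 219000 × cos²(61.8°) = 219000 × 0.2233 = 48900 km².
True area of archipelago: 147000 × cos²(30.3°) = 147000 × 0.7455 = 109600 km².
Ratio = 48900 / 109600 ≈ 0.446.

0.446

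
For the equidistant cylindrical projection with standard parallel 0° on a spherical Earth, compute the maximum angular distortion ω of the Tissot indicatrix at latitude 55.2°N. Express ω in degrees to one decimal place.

31.7°

Plate carrée maps x = Rλ, y = Rφ. The meridian scale is h = 1 and the parallel scale is k = 1/cos φ = sec φ.
At 55.2°: h = 1.000, k = 1.752; principal scales a = 1.752, b = 1.000.
sin(ω/2) = (a − b)/(a + b) = 0.7522/2.752 = 0.2733, so ω = 2 arcsin(0.2733) ≈ 31.7°.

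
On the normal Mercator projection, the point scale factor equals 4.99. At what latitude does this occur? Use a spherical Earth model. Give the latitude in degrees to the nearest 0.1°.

Mercator scale is k = sec φ = 1/cos φ.
1/cos φ = 4.99  ⇒  cos φ = 0.2004  ⇒  φ = arccos(0.2004) ≈ 78.4°.

78.4°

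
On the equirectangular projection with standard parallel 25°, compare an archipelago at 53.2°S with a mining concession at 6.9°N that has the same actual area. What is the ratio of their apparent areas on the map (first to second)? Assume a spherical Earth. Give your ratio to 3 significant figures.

1.66

In the equirectangular projection with standard parallel φ₀ = 25° (x = Rλ cos φ₀, y = Rφ), meridians are true-scale (h = 1) and the parallel scale is k = cos φ₀ / cos φ.
Areal scale at 53.2°: h·k = 1.000 × 1.513 = 1.513.
Areal scale at 6.9°: h·k = 1.000 × 0.9129 = 0.9129.
Ratio = 1.513/0.9129 ≈ 1.66.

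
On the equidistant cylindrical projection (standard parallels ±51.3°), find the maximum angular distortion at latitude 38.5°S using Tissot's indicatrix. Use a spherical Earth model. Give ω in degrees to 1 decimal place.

The equidistant cylindrical projection with φ₀ = 51.3° has h = 1 (meridians true) and k = cos φ₀ / cos φ along parallels.
At 38.5°: h = 1.000, k = 0.7989; principal scales a = 1.000, b = 0.7989.
sin(ω/2) = (a − b)/(a + b) = 0.2011/1.799 = 0.1118, so ω = 2 arcsin(0.1118) ≈ 12.8°.

12.8°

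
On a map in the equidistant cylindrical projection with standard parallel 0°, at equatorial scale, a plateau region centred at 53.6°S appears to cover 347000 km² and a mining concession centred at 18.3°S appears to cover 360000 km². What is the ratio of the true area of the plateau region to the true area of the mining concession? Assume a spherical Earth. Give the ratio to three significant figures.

Plate carrée has h = 1 and k = sec φ, giving areal scale sec φ; true area = (apparent area) · cos φ.
True area of plateau region: 347000 × cos(53.6°) = 347000 × 0.5934 = 205900 km².
True area of mining concession: 360000 × cos(18.3°) = 360000 × 0.9494 = 341800 km².
Ratio = 205900 / 341800 ≈ 0.602.

0.602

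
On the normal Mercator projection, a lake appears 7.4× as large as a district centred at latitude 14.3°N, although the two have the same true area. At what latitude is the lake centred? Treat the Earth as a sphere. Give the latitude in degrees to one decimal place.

69.1°

On Mercator, (apparent₁)/(apparent₂) = sec²φ₁ / sec²φ₂ when true areas are equal.
cos²φ₂ / cos²φ₁ = 7.4  ⇒  cos φ₁ = cos 14.3° / √7.4 = 0.9690/2.720 = 0.3562.
φ₁ = arccos(0.3562) ≈ 69.1°.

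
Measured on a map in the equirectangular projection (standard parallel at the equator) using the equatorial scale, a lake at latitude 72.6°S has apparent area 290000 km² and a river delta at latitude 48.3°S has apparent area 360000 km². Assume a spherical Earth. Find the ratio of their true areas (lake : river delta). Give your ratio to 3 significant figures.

On the plate carrée, areal scale = h·k = 1 × sec φ, so true area = apparent × cos φ.
True area of lake: 290000 × cos(72.6°) = 290000 × 0.2990 = 86720 km².
True area of river delta: 360000 × cos(48.3°) = 360000 × 0.6652 = 239500 km².
Ratio = 86720 / 239500 ≈ 0.362.

0.362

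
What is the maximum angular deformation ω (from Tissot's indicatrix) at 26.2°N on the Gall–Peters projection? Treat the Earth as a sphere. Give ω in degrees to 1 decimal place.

The Gall–Peters projection is cylindrical equal-area with φ₀ = 45°. For cylindrical equal-area with standard parallel φ₀, h = cos φ / cos φ₀ and k = cos φ₀ / cos φ, so h·k = 1.
At 26.2°: h = 1.269, k = 0.7881; principal scales a = 1.269, b = 0.7881.
sin(ω/2) = (a − b)/(a + b) = 0.4808/2.057 = 0.2338, so ω = 2 arcsin(0.2338) ≈ 27.0°.

27.0°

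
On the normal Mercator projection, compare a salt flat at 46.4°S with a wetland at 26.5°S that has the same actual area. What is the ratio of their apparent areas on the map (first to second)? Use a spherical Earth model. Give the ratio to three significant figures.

1.68

Mercator areal scale is sec²φ.
At 46.4°: sec²(46.4°) = 1/0.6896² = 2.103.
At 26.5°: sec²(26.5°) = 1/0.8949² = 1.249.
Ratio = 2.103/1.249 = cos²(26.5°)/cos²(46.4°) ≈ 1.68.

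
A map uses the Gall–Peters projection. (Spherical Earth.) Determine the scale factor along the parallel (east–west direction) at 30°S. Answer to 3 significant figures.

Gall–Peters is a cylindrical equal-area projection with standard parallels at ±45°. Cylindrical equal-area (φ₀ = 45°): h = cos φ / cos 45° along meridians, k = cos 45° / cos φ along parallels; h·k = 1.
k = cos 45° / cos 30° = 0.7071/0.8660 = 0.8165.

0.816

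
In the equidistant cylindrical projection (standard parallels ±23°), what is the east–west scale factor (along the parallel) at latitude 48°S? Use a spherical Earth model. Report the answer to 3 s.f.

The equidistant cylindrical projection with φ₀ = 23° has h = 1 (meridians true) and k = cos φ₀ / cos φ along parallels.
k = cos 23° / cos 48° = 0.9205/0.6691 = 1.376.

1.38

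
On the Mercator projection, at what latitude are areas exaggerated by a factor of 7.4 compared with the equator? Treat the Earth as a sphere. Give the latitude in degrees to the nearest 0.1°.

Mercator areal scale is sec²φ.
sec²φ = 7.4  ⇒  cos²φ = 0.1351  ⇒  cos φ = 0.3676.
φ = arccos(0.3676) ≈ 68.4°.

68.4°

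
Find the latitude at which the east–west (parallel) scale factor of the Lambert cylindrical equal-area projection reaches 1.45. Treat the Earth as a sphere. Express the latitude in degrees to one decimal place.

The Lambert cylindrical equal-area projection is the cylindrical equal-area projection with its standard parallel at the equator (φ₀ = 0). For cylindrical equal-area with standard parallel φ₀, h = cos φ / cos φ₀ and k = cos φ₀ / cos φ, so h·k = 1.
k = cos φ₀ / cos φ = 1.45  ⇒  cos φ = cos 0° / 1.45 = 0.6897.
φ = arccos(0.6897) ≈ 46.4°.

46.4°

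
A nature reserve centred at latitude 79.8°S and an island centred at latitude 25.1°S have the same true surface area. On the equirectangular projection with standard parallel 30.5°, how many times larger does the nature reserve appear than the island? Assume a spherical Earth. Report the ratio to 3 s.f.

5.11

In the equirectangular projection with standard parallel φ₀ = 30.5° (x = Rλ cos φ₀, y = Rφ), meridians are true-scale (h = 1) and the parallel scale is k = cos φ₀ / cos φ.
Areal scale at 79.8°: h·k = 1.000 × 4.866 = 4.866.
Areal scale at 25.1°: h·k = 1.000 × 0.9515 = 0.9515.
Ratio = 4.866/0.9515 ≈ 5.11.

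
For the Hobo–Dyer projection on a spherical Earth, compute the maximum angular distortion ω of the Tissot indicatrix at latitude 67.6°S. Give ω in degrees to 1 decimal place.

The Hobo–Dyer projection is cylindrical equal-area with φ₀ = 37.5°. For cylindrical equal-area with standard parallel φ₀, h = cos φ / cos φ₀ and k = cos φ₀ / cos φ, so h·k = 1.
At 67.6°: h = 0.4803, k = 2.082; principal scales a = 2.082, b = 0.4803.
sin(ω/2) = (a − b)/(a + b) = 1.602/2.562 = 0.6251, so ω = 2 arcsin(0.6251) ≈ 77.4°.

77.4°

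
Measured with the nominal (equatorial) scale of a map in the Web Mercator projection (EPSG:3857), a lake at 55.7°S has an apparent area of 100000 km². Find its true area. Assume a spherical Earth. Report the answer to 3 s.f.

Mercator is conformal, so the point scale is isotropic: h = k = sec φ = 1/cos φ.
Areal scale = k² = sec²φ = 1/cos²(55.7°) = 1/0.5635² = 3.149.
True area = apparent / (areal scale) = 100000 / 3.149 ≈ 31800 km².

31800 km²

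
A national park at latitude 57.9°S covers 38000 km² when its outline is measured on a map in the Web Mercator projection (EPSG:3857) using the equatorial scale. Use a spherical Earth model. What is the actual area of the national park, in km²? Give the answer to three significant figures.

Mercator is conformal, so the point scale is isotropic: h = k = sec φ = 1/cos φ.
Areal scale = k² = sec²φ = 1/cos²(57.9°) = 1/0.5314² = 3.541.
True area = apparent / (areal scale) = 38000 / 3.541 ≈ 10700 km².

10700 km²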